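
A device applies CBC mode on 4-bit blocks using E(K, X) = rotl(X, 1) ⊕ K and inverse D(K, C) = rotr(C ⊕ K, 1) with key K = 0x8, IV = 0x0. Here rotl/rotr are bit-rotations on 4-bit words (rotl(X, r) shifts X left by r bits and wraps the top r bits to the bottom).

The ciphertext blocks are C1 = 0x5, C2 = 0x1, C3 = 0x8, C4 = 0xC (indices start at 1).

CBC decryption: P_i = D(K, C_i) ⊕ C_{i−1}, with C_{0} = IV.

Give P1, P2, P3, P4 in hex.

P1: D(K, 0x5) = 0xE; 0xE ⊕ 0x0 = 0xE.
P2: D(K, 0x1) = 0xC; 0xC ⊕ 0x5 = 0x9.
P3: D(K, 0x8) = 0x0; 0x0 ⊕ 0x1 = 0x1.
P4: D(K, 0xC) = 0x2; 0x2 ⊕ 0x8 = 0xA.

P1 = 0xE, P2 = 0x9, P3 = 0x1, P4 = 0xA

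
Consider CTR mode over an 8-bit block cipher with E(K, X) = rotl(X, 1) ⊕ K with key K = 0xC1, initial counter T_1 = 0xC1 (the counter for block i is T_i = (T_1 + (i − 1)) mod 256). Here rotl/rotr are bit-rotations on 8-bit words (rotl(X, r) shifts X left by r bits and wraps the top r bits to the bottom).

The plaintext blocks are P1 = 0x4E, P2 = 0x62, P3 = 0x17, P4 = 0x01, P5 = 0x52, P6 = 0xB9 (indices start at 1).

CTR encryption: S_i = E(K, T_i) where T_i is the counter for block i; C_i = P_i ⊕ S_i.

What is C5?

C5 = 0x18

C1: T = 0xC1, S = E(K, T) = 0x42; 0x4E ⊕ 0x42 = 0x0C.
C2: T = 0xC2, S = E(K, T) = 0x44; 0x62 ⊕ 0x44 = 0x26.
C3: T = 0xC3, S = E(K, T) = 0x46; 0x17 ⊕ 0x46 = 0x51.
C4: T = 0xC4, S = E(K, T) = 0x48; 0x01 ⊕ 0x48 = 0x49.
C5: T = 0xC5, S = E(K, T) = 0x4A; 0x52 ⊕ 0x4A = 0x18.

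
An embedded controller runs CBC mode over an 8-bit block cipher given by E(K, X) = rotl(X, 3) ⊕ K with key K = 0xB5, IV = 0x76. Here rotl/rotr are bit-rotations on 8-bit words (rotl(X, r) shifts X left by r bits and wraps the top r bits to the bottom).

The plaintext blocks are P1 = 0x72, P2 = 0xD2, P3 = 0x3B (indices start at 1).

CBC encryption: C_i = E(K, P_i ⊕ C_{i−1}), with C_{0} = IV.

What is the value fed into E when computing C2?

C1: P1 ⊕ 0x76 = 0x04; E(K, 0x04) = 0x95.
C2: P2 ⊕ 0x95 = 0x47; E(K, 0x47) = 0x8F.
So the input to E for block 2 is 0x47.

0x47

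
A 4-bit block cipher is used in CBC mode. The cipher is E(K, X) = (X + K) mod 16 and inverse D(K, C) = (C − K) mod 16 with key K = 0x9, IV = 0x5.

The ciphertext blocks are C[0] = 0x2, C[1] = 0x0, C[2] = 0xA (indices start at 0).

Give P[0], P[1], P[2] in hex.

CBC decryption: P_i = D(K, C_i) ⊕ C_{i−1}, with C_{−1} = IV.
P[0]: D(K, 0x2) = 0x9; 0x9 ⊕ 0x5 = 0xC.
P[1]: D(K, 0x0) = 0x7; 0x7 ⊕ 0x2 = 0x5.
P[2]: D(K, 0xA) = 0x1; 0x1 ⊕ 0x0 = 0x1.

P[0] = 0xC, P[1] = 0x5, P[2] = 0x1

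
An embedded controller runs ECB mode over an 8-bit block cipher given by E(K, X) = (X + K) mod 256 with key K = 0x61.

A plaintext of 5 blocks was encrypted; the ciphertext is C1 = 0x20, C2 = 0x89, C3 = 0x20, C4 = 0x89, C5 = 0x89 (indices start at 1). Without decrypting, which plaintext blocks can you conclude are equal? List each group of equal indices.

P1 = P3; P2 = P4 = P5

ECB encrypts each block independently with the same key, so equal ciphertext blocks imply equal plaintext blocks.
C1 = C3 = 0x20, so P1 = P3.
C2 = C4 = C5 = 0x89, so P2 = P4 = P5.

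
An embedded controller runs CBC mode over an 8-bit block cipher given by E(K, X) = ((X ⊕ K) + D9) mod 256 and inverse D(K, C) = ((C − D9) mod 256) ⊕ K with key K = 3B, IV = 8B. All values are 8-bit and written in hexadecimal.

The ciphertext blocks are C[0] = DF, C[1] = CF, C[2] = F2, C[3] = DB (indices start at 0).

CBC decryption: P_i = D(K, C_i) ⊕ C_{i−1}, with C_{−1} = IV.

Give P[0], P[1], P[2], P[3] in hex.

P[0]: D(K, DF) = 3D; 3D ⊕ 8B = B6.
P[1]: D(K, CF) = CD; CD ⊕ DF = 12.
P[2]: D(K, F2) = 22; 22 ⊕ CF = ED.
P[3]: D(K, DB) = 39; 39 ⊕ F2 = CB.

P[0] = B6, P[1] = 12, P[2] = ED, P[3] = CB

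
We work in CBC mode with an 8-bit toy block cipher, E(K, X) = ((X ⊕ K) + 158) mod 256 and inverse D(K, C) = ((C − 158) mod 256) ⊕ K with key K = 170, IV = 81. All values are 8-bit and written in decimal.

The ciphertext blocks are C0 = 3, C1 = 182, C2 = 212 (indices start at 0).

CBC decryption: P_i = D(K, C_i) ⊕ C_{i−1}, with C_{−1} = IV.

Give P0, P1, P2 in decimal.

P0 = 158, P1 = 177, P2 = 42

P0: D(K, 3) = 207; 207 ⊕ 81 = 158.
P1: D(K, 182) = 178; 178 ⊕ 3 = 177.
P2: D(K, 212) = 156; 156 ⊕ 182 = 42.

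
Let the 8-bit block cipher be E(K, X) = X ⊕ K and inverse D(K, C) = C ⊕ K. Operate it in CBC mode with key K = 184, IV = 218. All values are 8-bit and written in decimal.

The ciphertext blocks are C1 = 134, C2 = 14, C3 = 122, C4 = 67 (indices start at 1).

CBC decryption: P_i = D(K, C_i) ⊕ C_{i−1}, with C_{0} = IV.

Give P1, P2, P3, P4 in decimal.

P1: D(K, 134) = 62; 62 ⊕ 218 = 228.
P2: D(K, 14) = 182; 182 ⊕ 134 = 48.
P3: D(K, 122) = 194; 194 ⊕ 14 = 204.
P4: D(K, 67) = 251; 251 ⊕ 122 = 129.

P1 = 228, P2 = 48, P3 = 204, P4 = 129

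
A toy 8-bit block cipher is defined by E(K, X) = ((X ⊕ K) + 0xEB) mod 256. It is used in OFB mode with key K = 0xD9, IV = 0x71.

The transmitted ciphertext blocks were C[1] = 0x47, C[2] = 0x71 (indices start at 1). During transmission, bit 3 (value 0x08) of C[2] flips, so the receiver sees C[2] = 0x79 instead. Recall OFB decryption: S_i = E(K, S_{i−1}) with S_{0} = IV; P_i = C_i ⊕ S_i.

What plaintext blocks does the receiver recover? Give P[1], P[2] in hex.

Only C[2] changed, to 0x79. In OFB, a change in C_i flips the same bit in P_i only; the keystream is unaffected. Decrypting the received ciphertext:
P[1]: S = E(K, 0x71) = 0x93; 0x47 ⊕ 0x93 = 0xD4.
P[2]: S = E(K, 0x93) = 0x35; 0x79 ⊕ 0x35 = 0x4C.
Blocks that differ from the original plaintext: P[2].

P[1] = 0xD4, P[2] = 0x4C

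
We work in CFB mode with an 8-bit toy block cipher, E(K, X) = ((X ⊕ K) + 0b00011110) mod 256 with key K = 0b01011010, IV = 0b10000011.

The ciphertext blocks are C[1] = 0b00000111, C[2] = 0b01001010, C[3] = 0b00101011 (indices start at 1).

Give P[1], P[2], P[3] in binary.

CFB decryption: P_i = C_i ⊕ E(K, C_{i−1}), with C_{0} = IV.
P[1]: E(K, 0b10000011) = 0b11110111; 0b00000111 ⊕ 0b11110111 = 0b11110000.
P[2]: E(K, 0b00000111) = 0b01111011; 0b01001010 ⊕ 0b01111011 = 0b00110001.
P[3]: E(K, 0b01001010) = 0b00101110; 0b00101011 ⊕ 0b00101110 = 0b00000101.

P[1] = 0b11110000, P[2] = 0b00110001, P[3] = 0b00000101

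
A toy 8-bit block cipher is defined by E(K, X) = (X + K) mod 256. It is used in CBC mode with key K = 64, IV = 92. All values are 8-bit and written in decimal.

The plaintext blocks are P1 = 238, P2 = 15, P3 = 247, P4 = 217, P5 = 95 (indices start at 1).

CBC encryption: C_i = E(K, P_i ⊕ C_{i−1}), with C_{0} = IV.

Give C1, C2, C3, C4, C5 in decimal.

C1: P1 ⊕ 92 = 178; E(K, 178) = 242.
C2: P2 ⊕ 242 = 253; E(K, 253) = 61.
C3: P3 ⊕ 61 = 202; E(K, 202) = 10.
C4: P4 ⊕ 10 = 211; E(K, 211) = 19.
C5: P5 ⊕ 19 = 76; E(K, 76) = 140.

C1 = 242, C2 = 61, C3 = 10, C4 = 19, C5 = 140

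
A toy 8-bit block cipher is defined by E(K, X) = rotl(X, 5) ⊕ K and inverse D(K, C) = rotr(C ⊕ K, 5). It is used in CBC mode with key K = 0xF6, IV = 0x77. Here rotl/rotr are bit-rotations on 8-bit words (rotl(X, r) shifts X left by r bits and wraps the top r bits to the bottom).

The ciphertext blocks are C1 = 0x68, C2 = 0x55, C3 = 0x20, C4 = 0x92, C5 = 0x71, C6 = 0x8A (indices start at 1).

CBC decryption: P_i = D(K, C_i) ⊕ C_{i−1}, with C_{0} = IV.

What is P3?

P3: D(K, 0x20) = 0xB6; 0xB6 ⊕ 0x55 = 0xE3.

P3 = 0xE3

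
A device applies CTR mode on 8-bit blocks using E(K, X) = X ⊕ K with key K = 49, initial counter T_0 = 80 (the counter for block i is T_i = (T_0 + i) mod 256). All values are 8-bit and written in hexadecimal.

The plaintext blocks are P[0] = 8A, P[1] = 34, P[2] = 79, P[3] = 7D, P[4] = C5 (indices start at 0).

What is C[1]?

C[1] = FC

CTR encryption: S_i = E(K, T_i) where T_i is the counter for block i; C_i = P_i ⊕ S_i.
C[0]: T = 80, S = E(K, T) = C9; 8A ⊕ C9 = 43.
C[1]: T = 81, S = E(K, T) = C8; 34 ⊕ C8 = FC.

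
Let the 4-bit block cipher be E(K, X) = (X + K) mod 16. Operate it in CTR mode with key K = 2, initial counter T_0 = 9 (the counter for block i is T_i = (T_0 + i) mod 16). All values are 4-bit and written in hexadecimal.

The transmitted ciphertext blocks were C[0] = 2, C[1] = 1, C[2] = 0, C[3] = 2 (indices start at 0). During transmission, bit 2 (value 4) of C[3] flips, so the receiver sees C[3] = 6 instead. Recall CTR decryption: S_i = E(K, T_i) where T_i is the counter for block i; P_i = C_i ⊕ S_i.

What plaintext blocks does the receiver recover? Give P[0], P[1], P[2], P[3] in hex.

Only C[3] changed, to 6. In CTR, a change in C_i flips the same bit in P_i only; the keystream is unaffected. Decrypting the received ciphertext:
P[0]: T = 9, S = E(K, T) = B; 2 ⊕ B = 9.
P[1]: T = A, S = E(K, T) = C; 1 ⊕ C = D.
P[2]: T = B, S = E(K, T) = D; 0 ⊕ D = D.
P[3]: T = C, S = E(K, T) = E; 6 ⊕ E = 8.
Blocks that differ from the original plaintext: P[3].

P[0] = 9, P[1] = D, P[2] = D, P[3] = 8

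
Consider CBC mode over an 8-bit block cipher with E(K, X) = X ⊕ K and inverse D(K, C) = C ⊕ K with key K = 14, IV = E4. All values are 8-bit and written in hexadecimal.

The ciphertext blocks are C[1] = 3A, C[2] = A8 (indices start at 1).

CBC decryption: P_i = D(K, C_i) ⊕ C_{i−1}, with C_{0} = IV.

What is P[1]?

P[1]: D(K, 3A) = 2E; 2E ⊕ E4 = CA.

P[1] = CA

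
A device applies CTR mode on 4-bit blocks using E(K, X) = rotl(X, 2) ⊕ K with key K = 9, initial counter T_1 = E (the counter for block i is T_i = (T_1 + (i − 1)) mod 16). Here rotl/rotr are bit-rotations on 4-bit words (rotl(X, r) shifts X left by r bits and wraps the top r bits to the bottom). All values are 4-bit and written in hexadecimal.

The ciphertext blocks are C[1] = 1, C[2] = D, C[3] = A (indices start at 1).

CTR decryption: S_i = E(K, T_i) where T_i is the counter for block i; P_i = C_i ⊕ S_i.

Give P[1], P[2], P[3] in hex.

P[1] = 3, P[2] = B, P[3] = 3

P[1]: T = E, S = E(K, T) = 2; 1 ⊕ 2 = 3.
P[2]: T = F, S = E(K, T) = 6; D ⊕ 6 = B.
P[3]: T = 0, S = E(K, T) = 9; A ⊕ 9 = 3.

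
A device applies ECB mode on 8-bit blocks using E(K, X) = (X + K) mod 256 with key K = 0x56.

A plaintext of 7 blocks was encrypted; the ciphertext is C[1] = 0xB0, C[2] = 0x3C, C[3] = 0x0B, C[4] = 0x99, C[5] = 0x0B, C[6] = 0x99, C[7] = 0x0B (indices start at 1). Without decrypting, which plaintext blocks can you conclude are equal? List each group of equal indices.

P[3] = P[5] = P[7]; P[4] = P[6]

ECB encrypts each block independently with the same key, so equal ciphertext blocks imply equal plaintext blocks.
C[3] = C[5] = C[7] = 0x0B, so P[3] = P[5] = P[7].
C[4] = C[6] = 0x99, so P[4] = P[6].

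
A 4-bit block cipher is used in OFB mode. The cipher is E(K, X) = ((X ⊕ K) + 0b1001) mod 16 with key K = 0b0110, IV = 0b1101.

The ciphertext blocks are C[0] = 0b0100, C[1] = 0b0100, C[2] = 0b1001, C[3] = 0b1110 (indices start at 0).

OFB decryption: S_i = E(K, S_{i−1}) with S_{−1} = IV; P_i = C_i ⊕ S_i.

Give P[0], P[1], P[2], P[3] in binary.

P[0]: S = E(K, 0b1101) = 0b0100; 0b0100 ⊕ 0b0100 = 0b0000.
P[1]: S = E(K, 0b0100) = 0b1011; 0b0100 ⊕ 0b1011 = 0b1111.
P[2]: S = E(K, 0b1011) = 0b0110; 0b1001 ⊕ 0b0110 = 0b1111.
P[3]: S = E(K, 0b0110) = 0b1001; 0b1110 ⊕ 0b1001 = 0b0111.

P[0] = 0b0000, P[1] = 0b1111, P[2] = 0b1111, P[3] = 0b0111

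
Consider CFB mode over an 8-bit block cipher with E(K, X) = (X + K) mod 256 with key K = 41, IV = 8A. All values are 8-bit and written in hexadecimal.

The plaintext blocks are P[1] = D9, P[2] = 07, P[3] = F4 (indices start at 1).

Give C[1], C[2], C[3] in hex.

CFB encryption: C_i = P_i ⊕ E(K, C_{i−1}), with C_{0} = IV.
C[1]: E(K, 8A) = CB; D9 ⊕ CB = 12.
C[2]: E(K, 12) = 53; 07 ⊕ 53 = 54.
C[3]: E(K, 54) = 95; F4 ⊕ 95 = 61.

C[1] = 12, C[2] = 54, C[3] = 61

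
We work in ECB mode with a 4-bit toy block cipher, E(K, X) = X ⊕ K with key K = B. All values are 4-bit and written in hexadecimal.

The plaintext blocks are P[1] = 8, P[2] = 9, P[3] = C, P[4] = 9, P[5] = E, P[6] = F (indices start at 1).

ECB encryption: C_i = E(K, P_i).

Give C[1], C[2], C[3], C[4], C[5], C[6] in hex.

C[1] = 3, C[2] = 2, C[3] = 7, C[4] = 2, C[5] = 5, C[6] = 4

C[1]: E(K, 8) = 3.
C[2]: E(K, 9) = 2.
C[3]: E(K, C) = 7.
C[4]: E(K, 9) = 2.
C[5]: E(K, E) = 5.
C[6]: E(K, F) = 4.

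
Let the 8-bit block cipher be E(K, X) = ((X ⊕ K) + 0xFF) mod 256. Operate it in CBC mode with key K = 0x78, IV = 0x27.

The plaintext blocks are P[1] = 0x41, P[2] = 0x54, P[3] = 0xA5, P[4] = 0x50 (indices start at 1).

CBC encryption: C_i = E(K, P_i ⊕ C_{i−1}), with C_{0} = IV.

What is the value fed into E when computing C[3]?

0x95

C[1]: P[1] ⊕ 0x27 = 0x66; E(K, 0x66) = 0x1D.
C[2]: P[2] ⊕ 0x1D = 0x49; E(K, 0x49) = 0x30.
C[3]: P[3] ⊕ 0x30 = 0x95; E(K, 0x95) = 0xEC.
So the input to E for block [3] is 0x95.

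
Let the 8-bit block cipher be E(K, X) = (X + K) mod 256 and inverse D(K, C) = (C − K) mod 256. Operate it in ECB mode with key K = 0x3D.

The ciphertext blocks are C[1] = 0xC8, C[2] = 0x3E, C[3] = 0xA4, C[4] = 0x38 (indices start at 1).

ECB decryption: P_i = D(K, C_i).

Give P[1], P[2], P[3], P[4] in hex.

P[1] = 0x8B, P[2] = 0x01, P[3] = 0x67, P[4] = 0xFB

P[1]: D(K, 0xC8) = 0x8B.
P[2]: D(K, 0x3E) = 0x01.
P[3]: D(K, 0xA4) = 0x67.
P[4]: D(K, 0x38) = 0xFB.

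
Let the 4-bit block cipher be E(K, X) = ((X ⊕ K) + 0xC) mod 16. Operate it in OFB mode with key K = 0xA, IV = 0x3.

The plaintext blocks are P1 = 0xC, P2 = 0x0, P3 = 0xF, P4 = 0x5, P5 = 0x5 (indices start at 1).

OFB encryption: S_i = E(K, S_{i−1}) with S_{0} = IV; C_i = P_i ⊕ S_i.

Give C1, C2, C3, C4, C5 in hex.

C1 = 0x9, C2 = 0xB, C3 = 0x2, C4 = 0x6, C5 = 0x0

C1: S = E(K, 0x3) = 0x5; 0xC ⊕ 0x5 = 0x9.
C2: S = E(K, 0x5) = 0xB; 0x0 ⊕ 0xB = 0xB.
C3: S = E(K, 0xB) = 0xD; 0xF ⊕ 0xD = 0x2.
C4: S = E(K, 0xD) = 0x3; 0x5 ⊕ 0x3 = 0x6.
C5: S = E(K, 0x3) = 0x5; 0x5 ⊕ 0x5 = 0x0.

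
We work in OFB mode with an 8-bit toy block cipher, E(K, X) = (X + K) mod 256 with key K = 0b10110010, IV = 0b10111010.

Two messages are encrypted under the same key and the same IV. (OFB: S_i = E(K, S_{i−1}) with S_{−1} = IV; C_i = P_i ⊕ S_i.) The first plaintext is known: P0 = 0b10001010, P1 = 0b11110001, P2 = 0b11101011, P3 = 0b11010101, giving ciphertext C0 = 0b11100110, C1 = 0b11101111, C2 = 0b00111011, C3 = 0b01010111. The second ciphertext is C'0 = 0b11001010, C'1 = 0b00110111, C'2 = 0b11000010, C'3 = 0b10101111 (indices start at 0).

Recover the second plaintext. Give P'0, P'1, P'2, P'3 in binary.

In OFB with a reused IV, both messages share the same keystream S_i, so C_i ⊕ C'_i = P_i ⊕ P'_i and thus P'_i = P_i ⊕ C_i ⊕ C'_i.
P'0: 0b10001010 ⊕ 0b11100110 ⊕ 0b11001010 = 0b10100110.
P'1: 0b11110001 ⊕ 0b11101111 ⊕ 0b00110111 = 0b00101001.
P'2: 0b11101011 ⊕ 0b00111011 ⊕ 0b11000010 = 0b00010010.
P'3: 0b11010101 ⊕ 0b01010111 ⊕ 0b10101111 = 0b00101101.

P'0 = 0b10100110, P'1 = 0b00101001, P'2 = 0b00010010, P'3 = 0b00101101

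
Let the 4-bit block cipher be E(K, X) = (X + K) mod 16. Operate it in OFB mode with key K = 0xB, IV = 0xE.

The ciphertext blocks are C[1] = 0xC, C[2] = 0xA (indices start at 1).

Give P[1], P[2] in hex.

P[1] = 0x5, P[2] = 0xE

OFB decryption: S_i = E(K, S_{i−1}) with S_{0} = IV; P_i = C_i ⊕ S_i.
P[1]: S = E(K, 0xE) = 0x9; 0xC ⊕ 0x9 = 0x5.
P[2]: S = E(K, 0x9) = 0x4; 0xA ⊕ 0x4 = 0xE.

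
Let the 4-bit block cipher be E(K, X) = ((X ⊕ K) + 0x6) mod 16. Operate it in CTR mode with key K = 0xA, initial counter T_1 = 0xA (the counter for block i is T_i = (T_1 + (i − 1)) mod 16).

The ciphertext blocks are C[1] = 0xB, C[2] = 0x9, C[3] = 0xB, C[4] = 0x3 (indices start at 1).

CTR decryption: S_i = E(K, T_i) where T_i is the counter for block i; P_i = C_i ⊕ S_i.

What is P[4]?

P[4] = 0xE

P[4]: T = 0xD, S = E(K, T) = 0xD; 0x3 ⊕ 0xD = 0xE.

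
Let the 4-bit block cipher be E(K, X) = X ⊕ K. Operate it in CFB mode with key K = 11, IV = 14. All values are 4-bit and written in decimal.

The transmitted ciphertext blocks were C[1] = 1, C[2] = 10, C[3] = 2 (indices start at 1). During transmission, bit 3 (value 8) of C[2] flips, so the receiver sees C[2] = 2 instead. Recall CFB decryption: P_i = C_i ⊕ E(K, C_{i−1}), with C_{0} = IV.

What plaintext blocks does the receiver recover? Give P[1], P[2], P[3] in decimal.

P[1] = 4, P[2] = 8, P[3] = 11

Only C[2] changed, to 2. In CFB, a change in C_i flips the same bit in P_i and garbles P_{i+1}. Decrypting the received ciphertext:
P[1]: E(K, 14) = 5; 1 ⊕ 5 = 4.
P[2]: E(K, 1) = 10; 2 ⊕ 10 = 8.
P[3]: E(K, 2) = 9; 2 ⊕ 9 = 11.
Blocks that differ from the original plaintext: P[2], P[3].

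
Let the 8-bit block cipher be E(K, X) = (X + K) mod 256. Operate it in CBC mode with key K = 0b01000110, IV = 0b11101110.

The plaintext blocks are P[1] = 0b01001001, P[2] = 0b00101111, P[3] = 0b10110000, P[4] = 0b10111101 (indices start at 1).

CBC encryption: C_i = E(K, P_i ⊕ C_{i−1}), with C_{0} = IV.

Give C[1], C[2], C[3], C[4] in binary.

C[1] = 0b11101101, C[2] = 0b00001000, C[3] = 0b11111110, C[4] = 0b10001001

C[1]: P[1] ⊕ 0b11101110 = 0b10100111; E(K, 0b10100111) = 0b11101101.
C[2]: P[2] ⊕ 0b11101101 = 0b11000010; E(K, 0b11000010) = 0b00001000.
C[3]: P[3] ⊕ 0b00001000 = 0b10111000; E(K, 0b10111000) = 0b11111110.
C[4]: P[4] ⊕ 0b11111110 = 0b01000011; E(K, 0b01000011) = 0b10001001.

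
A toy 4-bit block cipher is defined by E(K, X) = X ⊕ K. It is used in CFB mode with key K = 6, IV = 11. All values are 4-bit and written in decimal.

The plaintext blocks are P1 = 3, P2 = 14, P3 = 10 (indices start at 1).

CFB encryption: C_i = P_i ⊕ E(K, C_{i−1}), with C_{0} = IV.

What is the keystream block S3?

0

C1: E(K, 11) = 13; 3 ⊕ 13 = 14.
C2: E(K, 14) = 8; 14 ⊕ 8 = 6.
C3: E(K, 6) = 0; 10 ⊕ 0 = 10.
So S3 = 0.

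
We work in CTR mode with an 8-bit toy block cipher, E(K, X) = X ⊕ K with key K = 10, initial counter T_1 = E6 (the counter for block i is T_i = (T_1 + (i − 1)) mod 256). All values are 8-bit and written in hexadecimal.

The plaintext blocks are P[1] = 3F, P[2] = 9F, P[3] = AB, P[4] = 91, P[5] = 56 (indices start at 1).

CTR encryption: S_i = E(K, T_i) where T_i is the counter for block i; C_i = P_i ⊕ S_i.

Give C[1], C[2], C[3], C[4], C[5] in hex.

C[1] = C9, C[2] = 68, C[3] = 53, C[4] = 68, C[5] = AC

C[1]: T = E6, S = E(K, T) = F6; 3F ⊕ F6 = C9.
C[2]: T = E7, S = E(K, T) = F7; 9F ⊕ F7 = 68.
C[3]: T = E8, S = E(K, T) = F8; AB ⊕ F8 = 53.
C[4]: T = E9, S = E(K, T) = F9; 91 ⊕ F9 = 68.
C[5]: T = EA, S = E(K, T) = FA; 56 ⊕ FA = AC.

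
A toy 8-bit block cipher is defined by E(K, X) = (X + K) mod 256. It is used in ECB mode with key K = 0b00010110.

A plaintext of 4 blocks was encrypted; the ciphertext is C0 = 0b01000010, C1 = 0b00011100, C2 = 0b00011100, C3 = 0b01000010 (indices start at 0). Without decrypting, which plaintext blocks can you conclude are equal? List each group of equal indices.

ECB encrypts each block independently with the same key, so equal ciphertext blocks imply equal plaintext blocks.
C0 = C3 = 0b01000010, so P0 = P3.
C1 = C2 = 0b00011100, so P1 = P2.

P0 = P3; P1 = P2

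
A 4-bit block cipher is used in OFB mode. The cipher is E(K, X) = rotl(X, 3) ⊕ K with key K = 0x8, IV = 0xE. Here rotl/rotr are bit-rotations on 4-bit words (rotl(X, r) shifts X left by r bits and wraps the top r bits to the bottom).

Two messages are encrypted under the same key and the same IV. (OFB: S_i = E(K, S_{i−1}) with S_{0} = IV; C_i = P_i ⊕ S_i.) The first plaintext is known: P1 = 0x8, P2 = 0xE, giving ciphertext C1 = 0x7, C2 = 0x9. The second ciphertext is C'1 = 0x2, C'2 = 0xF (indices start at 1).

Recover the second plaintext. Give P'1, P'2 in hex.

P'1 = 0xD, P'2 = 0x8

In OFB with a reused IV, both messages share the same keystream S_i, so C_i ⊕ C'_i = P_i ⊕ P'_i and thus P'_i = P_i ⊕ C_i ⊕ C'_i.
P'1: 0x8 ⊕ 0x7 ⊕ 0x2 = 0xD.
P'2: 0xE ⊕ 0x9 ⊕ 0xF = 0x8.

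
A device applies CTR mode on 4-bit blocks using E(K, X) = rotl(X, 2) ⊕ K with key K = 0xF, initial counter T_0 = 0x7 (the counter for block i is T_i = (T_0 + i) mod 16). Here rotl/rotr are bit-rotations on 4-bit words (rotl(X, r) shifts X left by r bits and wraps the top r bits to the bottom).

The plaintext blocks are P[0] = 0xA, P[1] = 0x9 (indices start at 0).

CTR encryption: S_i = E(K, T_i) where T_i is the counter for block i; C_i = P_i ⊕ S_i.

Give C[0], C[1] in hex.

C[0]: T = 0x7, S = E(K, T) = 0x2; 0xA ⊕ 0x2 = 0x8.
C[1]: T = 0x8, S = E(K, T) = 0xD; 0x9 ⊕ 0xD = 0x4.

C[0] = 0x8, C[1] = 0x4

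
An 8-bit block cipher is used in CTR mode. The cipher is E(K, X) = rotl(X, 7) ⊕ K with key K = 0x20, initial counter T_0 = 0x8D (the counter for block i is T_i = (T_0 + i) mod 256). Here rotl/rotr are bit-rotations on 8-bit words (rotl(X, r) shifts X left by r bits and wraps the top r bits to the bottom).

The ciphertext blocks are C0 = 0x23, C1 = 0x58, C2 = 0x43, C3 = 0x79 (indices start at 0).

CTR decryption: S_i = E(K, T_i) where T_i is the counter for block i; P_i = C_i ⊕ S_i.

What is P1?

P1 = 0x3F

P1: T = 0x8E, S = E(K, T) = 0x67; 0x58 ⊕ 0x67 = 0x3F.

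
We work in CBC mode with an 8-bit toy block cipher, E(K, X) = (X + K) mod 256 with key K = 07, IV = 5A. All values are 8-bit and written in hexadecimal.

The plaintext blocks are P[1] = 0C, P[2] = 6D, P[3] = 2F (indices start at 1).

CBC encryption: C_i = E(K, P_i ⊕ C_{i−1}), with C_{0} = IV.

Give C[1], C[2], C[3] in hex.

C[1] = 5D, C[2] = 37, C[3] = 1F

C[1]: P[1] ⊕ 5A = 56; E(K, 56) = 5D.
C[2]: P[2] ⊕ 5D = 30; E(K, 30) = 37.
C[3]: P[3] ⊕ 37 = 18; E(K, 18) = 1F.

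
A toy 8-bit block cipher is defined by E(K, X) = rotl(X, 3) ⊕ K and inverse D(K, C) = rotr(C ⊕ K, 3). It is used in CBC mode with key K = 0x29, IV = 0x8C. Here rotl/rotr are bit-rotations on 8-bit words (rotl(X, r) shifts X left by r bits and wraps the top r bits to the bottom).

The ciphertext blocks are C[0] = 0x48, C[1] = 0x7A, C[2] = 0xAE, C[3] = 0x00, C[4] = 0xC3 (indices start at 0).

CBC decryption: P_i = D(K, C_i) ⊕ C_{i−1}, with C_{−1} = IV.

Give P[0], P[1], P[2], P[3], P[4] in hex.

P[0]: D(K, 0x48) = 0x2C; 0x2C ⊕ 0x8C = 0xA0.
P[1]: D(K, 0x7A) = 0x6A; 0x6A ⊕ 0x48 = 0x22.
P[2]: D(K, 0xAE) = 0xF0; 0xF0 ⊕ 0x7A = 0x8A.
P[3]: D(K, 0x00) = 0x25; 0x25 ⊕ 0xAE = 0x8B.
P[4]: D(K, 0xC3) = 0x5D; 0x5D ⊕ 0x00 = 0x5D.

P[0] = 0xA0, P[1] = 0x22, P[2] = 0x8A, P[3] = 0x8B, P[4] = 0x5D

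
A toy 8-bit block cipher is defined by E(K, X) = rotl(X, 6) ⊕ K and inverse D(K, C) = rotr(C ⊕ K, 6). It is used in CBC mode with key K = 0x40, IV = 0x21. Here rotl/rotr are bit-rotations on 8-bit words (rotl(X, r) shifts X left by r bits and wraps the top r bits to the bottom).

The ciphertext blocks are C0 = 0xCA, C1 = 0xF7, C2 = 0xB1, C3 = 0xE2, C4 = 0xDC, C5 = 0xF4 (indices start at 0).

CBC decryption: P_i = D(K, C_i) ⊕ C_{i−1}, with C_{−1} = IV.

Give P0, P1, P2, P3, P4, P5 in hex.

P0: D(K, 0xCA) = 0x2A; 0x2A ⊕ 0x21 = 0x0B.
P1: D(K, 0xF7) = 0xDE; 0xDE ⊕ 0xCA = 0x14.
P2: D(K, 0xB1) = 0xC7; 0xC7 ⊕ 0xF7 = 0x30.
P3: D(K, 0xE2) = 0x8A; 0x8A ⊕ 0xB1 = 0x3B.
P4: D(K, 0xDC) = 0x72; 0x72 ⊕ 0xE2 = 0x90.
P5: D(K, 0xF4) = 0xD2; 0xD2 ⊕ 0xDC = 0x0E.

P0 = 0x0B, P1 = 0x14, P2 = 0x30, P3 = 0x3B, P4 = 0x90, P5 = 0x0E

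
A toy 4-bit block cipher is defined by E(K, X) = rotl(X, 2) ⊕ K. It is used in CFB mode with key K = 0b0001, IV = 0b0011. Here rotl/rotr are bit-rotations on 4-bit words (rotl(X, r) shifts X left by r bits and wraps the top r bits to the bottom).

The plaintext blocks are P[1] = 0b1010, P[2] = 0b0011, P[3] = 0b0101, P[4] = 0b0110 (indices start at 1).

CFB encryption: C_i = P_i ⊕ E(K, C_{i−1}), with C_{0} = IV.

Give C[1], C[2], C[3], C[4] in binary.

C[1] = 0b0111, C[2] = 0b1111, C[3] = 0b1011, C[4] = 0b1001

C[1]: E(K, 0b0011) = 0b1101; 0b1010 ⊕ 0b1101 = 0b0111.
C[2]: E(K, 0b0111) = 0b1100; 0b0011 ⊕ 0b1100 = 0b1111.
C[3]: E(K, 0b1111) = 0b1110; 0b0101 ⊕ 0b1110 = 0b1011.
C[4]: E(K, 0b1011) = 0b1111; 0b0110 ⊕ 0b1111 = 0b1001.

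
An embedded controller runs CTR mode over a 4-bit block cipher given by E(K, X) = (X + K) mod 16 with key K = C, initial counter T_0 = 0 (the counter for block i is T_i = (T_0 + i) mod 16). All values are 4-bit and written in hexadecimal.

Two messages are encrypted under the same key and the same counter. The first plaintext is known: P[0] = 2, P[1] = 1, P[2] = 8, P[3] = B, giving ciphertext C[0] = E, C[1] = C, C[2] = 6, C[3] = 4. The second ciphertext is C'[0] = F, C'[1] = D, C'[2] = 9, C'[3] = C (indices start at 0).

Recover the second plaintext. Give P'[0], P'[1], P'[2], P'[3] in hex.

In CTR with a reused counter, both messages share the same keystream S_i, so C_i ⊕ C'_i = P_i ⊕ P'_i and thus P'_i = P_i ⊕ C_i ⊕ C'_i.
P'[0]: 2 ⊕ E ⊕ F = 3.
P'[1]: 1 ⊕ C ⊕ D = 0.
P'[2]: 8 ⊕ 6 ⊕ 9 = 7.
P'[3]: B ⊕ 4 ⊕ C = 3.

P'[0] = 3, P'[1] = 0, P'[2] = 7, P'[3] = 3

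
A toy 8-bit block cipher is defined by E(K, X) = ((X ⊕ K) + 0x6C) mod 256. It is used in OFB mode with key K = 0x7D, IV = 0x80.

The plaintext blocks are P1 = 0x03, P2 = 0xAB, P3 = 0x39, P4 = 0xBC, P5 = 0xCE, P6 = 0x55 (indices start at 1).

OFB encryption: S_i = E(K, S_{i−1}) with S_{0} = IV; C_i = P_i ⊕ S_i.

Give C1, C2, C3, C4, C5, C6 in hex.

C1 = 0x6A, C2 = 0x2B, C3 = 0x50, C4 = 0x3C, C5 = 0xA7, C6 = 0xD5

C1: S = E(K, 0x80) = 0x69; 0x03 ⊕ 0x69 = 0x6A.
C2: S = E(K, 0x69) = 0x80; 0xAB ⊕ 0x80 = 0x2B.
C3: S = E(K, 0x80) = 0x69; 0x39 ⊕ 0x69 = 0x50.
C4: S = E(K, 0x69) = 0x80; 0xBC ⊕ 0x80 = 0x3C.
C5: S = E(K, 0x80) = 0x69; 0xCE ⊕ 0x69 = 0xA7.
C6: S = E(K, 0x69) = 0x80; 0x55 ⊕ 0x80 = 0xD5.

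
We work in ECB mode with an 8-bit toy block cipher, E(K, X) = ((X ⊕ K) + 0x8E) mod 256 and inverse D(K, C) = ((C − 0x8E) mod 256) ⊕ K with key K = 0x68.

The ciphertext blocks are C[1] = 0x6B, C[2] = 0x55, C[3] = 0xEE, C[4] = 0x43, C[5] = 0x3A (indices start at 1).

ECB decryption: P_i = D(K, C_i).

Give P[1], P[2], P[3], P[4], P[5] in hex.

P[1] = 0xB5, P[2] = 0xAF, P[3] = 0x08, P[4] = 0xDD, P[5] = 0xC4

P[1]: D(K, 0x6B) = 0xB5.
P[2]: D(K, 0x55) = 0xAF.
P[3]: D(K, 0xEE) = 0x08.
P[4]: D(K, 0x43) = 0xDD.
P[5]: D(K, 0x3A) = 0xC4.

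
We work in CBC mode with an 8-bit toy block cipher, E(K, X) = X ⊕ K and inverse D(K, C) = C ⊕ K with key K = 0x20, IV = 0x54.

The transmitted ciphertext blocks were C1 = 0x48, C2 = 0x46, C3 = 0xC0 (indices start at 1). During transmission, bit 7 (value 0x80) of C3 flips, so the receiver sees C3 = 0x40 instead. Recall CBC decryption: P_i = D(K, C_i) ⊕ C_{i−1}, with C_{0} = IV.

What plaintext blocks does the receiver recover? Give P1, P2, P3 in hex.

P1 = 0x3C, P2 = 0x2E, P3 = 0x26

Only C3 changed, to 0x40. In CBC, a change in C_i garbles P_i and flips the same bit in P_{i+1}. Decrypting the received ciphertext:
P1: D(K, 0x48) = 0x68; 0x68 ⊕ 0x54 = 0x3C.
P2: D(K, 0x46) = 0x66; 0x66 ⊕ 0x48 = 0x2E.
P3: D(K, 0x40) = 0x60; 0x60 ⊕ 0x46 = 0x26.
Blocks that differ from the original plaintext: P3.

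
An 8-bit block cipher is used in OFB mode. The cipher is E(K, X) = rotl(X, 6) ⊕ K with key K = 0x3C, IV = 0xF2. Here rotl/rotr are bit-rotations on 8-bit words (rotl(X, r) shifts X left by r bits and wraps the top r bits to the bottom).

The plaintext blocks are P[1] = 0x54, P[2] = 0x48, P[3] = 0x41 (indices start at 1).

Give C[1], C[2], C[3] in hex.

OFB encryption: S_i = E(K, S_{i−1}) with S_{0} = IV; C_i = P_i ⊕ S_i.
C[1]: S = E(K, 0xF2) = 0x80; 0x54 ⊕ 0x80 = 0xD4.
C[2]: S = E(K, 0x80) = 0x1C; 0x48 ⊕ 0x1C = 0x54.
C[3]: S = E(K, 0x1C) = 0x3B; 0x41 ⊕ 0x3B = 0x7A.

C[1] = 0xD4, C[2] = 0x54, C[3] = 0x7A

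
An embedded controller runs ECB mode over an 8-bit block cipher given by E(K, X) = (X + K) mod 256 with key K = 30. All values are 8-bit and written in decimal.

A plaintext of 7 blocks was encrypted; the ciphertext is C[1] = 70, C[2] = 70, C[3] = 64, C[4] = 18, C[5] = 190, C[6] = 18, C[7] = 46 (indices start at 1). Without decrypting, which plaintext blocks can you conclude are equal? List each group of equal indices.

P[1] = P[2]; P[4] = P[6]

ECB encrypts each block independently with the same key, so equal ciphertext blocks imply equal plaintext blocks.
C[1] = C[2] = 70, so P[1] = P[2].
C[4] = C[6] = 18, so P[4] = P[6].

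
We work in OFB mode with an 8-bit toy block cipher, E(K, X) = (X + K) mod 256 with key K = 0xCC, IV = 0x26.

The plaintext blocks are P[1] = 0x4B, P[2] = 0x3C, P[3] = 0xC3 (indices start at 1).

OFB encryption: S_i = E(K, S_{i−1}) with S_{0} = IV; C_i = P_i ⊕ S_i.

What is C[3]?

C[1]: S = E(K, 0x26) = 0xF2; 0x4B ⊕ 0xF2 = 0xB9.
C[2]: S = E(K, 0xF2) = 0xBE; 0x3C ⊕ 0xBE = 0x82.
C[3]: S = E(K, 0xBE) = 0x8A; 0xC3 ⊕ 0x8A = 0x49.

C[3] = 0x49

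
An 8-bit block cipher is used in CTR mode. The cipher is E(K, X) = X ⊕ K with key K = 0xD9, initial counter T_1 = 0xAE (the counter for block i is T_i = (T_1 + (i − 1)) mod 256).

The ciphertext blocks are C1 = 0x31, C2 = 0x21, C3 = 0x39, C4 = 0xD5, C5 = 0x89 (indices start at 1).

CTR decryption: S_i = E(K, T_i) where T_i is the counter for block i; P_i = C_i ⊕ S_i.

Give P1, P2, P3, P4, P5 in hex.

P1 = 0x46, P2 = 0x57, P3 = 0x50, P4 = 0xBD, P5 = 0xE2

P1: T = 0xAE, S = E(K, T) = 0x77; 0x31 ⊕ 0x77 = 0x46.
P2: T = 0xAF, S = E(K, T) = 0x76; 0x21 ⊕ 0x76 = 0x57.
P3: T = 0xB0, S = E(K, T) = 0x69; 0x39 ⊕ 0x69 = 0x50.
P4: T = 0xB1, S = E(K, T) = 0x68; 0xD5 ⊕ 0x68 = 0xBD.
P5: T = 0xB2, S = E(K, T) = 0x6B; 0x89 ⊕ 0x6B = 0xE2.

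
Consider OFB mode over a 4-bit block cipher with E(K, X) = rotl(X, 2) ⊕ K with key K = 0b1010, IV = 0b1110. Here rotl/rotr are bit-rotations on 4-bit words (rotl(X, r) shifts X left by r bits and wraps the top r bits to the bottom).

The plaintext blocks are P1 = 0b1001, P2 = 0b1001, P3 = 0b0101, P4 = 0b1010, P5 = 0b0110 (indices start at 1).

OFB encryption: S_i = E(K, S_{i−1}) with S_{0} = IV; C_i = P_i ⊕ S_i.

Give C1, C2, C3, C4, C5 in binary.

C1: S = E(K, 0b1110) = 0b0001; 0b1001 ⊕ 0b0001 = 0b1000.
C2: S = E(K, 0b0001) = 0b1110; 0b1001 ⊕ 0b1110 = 0b0111.
C3: S = E(K, 0b1110) = 0b0001; 0b0101 ⊕ 0b0001 = 0b0100.
C4: S = E(K, 0b0001) = 0b1110; 0b1010 ⊕ 0b1110 = 0b0100.
C5: S = E(K, 0b1110) = 0b0001; 0b0110 ⊕ 0b0001 = 0b0111.

C1 = 0b1000, C2 = 0b0111, C3 = 0b0100, C4 = 0b0100, C5 = 0b0111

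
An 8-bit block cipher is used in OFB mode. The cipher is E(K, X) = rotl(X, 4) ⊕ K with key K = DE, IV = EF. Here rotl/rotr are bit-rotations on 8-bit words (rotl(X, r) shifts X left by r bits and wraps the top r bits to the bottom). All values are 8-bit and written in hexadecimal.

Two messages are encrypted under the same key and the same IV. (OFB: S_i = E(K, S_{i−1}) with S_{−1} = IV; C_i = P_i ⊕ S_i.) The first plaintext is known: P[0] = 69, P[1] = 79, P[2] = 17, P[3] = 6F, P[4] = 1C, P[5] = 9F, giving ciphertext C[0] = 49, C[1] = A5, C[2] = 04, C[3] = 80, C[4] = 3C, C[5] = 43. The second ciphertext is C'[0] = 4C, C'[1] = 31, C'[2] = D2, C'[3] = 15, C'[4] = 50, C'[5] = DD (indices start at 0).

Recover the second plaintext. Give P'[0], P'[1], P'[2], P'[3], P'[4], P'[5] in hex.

P'[0] = 6C, P'[1] = ED, P'[2] = C1, P'[3] = FA, P'[4] = 70, P'[5] = 01

In OFB with a reused IV, both messages share the same keystream S_i, so C_i ⊕ C'_i = P_i ⊕ P'_i and thus P'_i = P_i ⊕ C_i ⊕ C'_i.
P'[0]: 69 ⊕ 49 ⊕ 4C = 6C.
P'[1]: 79 ⊕ A5 ⊕ 31 = ED.
P'[2]: 17 ⊕ 04 ⊕ D2 = C1.
P'[3]: 6F ⊕ 80 ⊕ 15 = FA.
P'[4]: 1C ⊕ 3C ⊕ 50 = 70.
P'[5]: 9F ⊕ 43 ⊕ DD = 01.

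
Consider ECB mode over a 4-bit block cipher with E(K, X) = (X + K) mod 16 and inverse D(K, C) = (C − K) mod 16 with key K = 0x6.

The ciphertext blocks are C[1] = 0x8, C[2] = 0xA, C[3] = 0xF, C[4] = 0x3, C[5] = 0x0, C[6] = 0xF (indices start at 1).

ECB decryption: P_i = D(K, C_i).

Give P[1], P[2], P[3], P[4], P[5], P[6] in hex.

P[1]: D(K, 0x8) = 0x2.
P[2]: D(K, 0xA) = 0x4.
P[3]: D(K, 0xF) = 0x9.
P[4]: D(K, 0x3) = 0xD.
P[5]: D(K, 0x0) = 0xA.
P[6]: D(K, 0xF) = 0x9.

P[1] = 0x2, P[2] = 0x4, P[3] = 0x9, P[4] = 0xD, P[5] = 0xA, P[6] = 0x9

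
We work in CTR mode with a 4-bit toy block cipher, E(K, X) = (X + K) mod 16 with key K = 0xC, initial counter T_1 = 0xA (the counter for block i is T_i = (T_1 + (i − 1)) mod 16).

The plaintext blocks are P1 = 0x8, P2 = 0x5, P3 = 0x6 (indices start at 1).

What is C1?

C1 = 0xE

CTR encryption: S_i = E(K, T_i) where T_i is the counter for block i; C_i = P_i ⊕ S_i.
C1: T = 0xA, S = E(K, T) = 0x6; 0x8 ⊕ 0x6 = 0xE.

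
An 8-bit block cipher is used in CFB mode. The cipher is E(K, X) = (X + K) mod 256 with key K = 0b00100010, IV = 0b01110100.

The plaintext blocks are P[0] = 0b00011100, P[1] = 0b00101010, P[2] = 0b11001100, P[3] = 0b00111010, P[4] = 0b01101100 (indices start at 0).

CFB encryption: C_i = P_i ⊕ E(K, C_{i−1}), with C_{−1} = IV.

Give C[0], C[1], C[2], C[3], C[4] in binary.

C[0] = 0b10001010, C[1] = 0b10000110, C[2] = 0b01100100, C[3] = 0b10111100, C[4] = 0b10110010

C[0]: E(K, 0b01110100) = 0b10010110; 0b00011100 ⊕ 0b10010110 = 0b10001010.
C[1]: E(K, 0b10001010) = 0b10101100; 0b00101010 ⊕ 0b10101100 = 0b10000110.
C[2]: E(K, 0b10000110) = 0b10101000; 0b11001100 ⊕ 0b10101000 = 0b01100100.
C[3]: E(K, 0b01100100) = 0b10000110; 0b00111010 ⊕ 0b10000110 = 0b10111100.
C[4]: E(K, 0b10111100) = 0b11011110; 0b01101100 ⊕ 0b11011110 = 0b10110010.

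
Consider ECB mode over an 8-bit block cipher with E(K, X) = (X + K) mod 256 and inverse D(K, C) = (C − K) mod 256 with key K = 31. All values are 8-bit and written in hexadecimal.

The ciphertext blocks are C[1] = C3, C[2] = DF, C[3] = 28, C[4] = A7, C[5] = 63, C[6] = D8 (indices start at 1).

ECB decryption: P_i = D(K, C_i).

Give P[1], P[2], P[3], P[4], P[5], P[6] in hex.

P[1] = 92, P[2] = AE, P[3] = F7, P[4] = 76, P[5] = 32, P[6] = A7

P[1]: D(K, C3) = 92.
P[2]: D(K, DF) = AE.
P[3]: D(K, 28) = F7.
P[4]: D(K, A7) = 76.
P[5]: D(K, 63) = 32.
P[6]: D(K, D8) = A7.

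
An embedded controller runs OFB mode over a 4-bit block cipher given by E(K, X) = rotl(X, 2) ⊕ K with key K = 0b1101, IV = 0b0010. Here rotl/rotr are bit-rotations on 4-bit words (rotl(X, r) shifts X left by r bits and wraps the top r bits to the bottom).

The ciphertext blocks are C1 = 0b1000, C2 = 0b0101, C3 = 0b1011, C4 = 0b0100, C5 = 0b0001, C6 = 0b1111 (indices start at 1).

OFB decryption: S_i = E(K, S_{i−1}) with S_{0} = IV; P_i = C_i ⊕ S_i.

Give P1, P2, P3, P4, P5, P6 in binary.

P1 = 0b1101, P2 = 0b1101, P3 = 0b0100, P4 = 0b0110, P5 = 0b0100, P6 = 0b0111

P1: S = E(K, 0b0010) = 0b0101; 0b1000 ⊕ 0b0101 = 0b1101.
P2: S = E(K, 0b0101) = 0b1000; 0b0101 ⊕ 0b1000 = 0b1101.
P3: S = E(K, 0b1000) = 0b1111; 0b1011 ⊕ 0b1111 = 0b0100.
P4: S = E(K, 0b1111) = 0b0010; 0b0100 ⊕ 0b0010 = 0b0110.
P5: S = E(K, 0b0010) = 0b0101; 0b0001 ⊕ 0b0101 = 0b0100.
P6: S = E(K, 0b0101) = 0b1000; 0b1111 ⊕ 0b1000 = 0b0111.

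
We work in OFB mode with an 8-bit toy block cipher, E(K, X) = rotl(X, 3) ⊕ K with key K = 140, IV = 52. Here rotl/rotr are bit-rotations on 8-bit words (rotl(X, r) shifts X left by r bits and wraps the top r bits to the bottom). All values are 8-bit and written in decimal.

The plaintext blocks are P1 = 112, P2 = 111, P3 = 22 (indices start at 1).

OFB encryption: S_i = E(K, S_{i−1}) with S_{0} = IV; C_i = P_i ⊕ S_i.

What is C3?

C1: S = E(K, 52) = 45; 112 ⊕ 45 = 93.
C2: S = E(K, 45) = 229; 111 ⊕ 229 = 138.
C3: S = E(K, 229) = 163; 22 ⊕ 163 = 181.

C3 = 181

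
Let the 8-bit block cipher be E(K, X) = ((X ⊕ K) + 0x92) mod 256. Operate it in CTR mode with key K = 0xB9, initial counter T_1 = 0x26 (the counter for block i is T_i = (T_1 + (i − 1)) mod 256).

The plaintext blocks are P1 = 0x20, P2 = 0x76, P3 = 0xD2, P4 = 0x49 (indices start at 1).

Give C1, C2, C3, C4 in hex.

C1 = 0x11, C2 = 0x46, C3 = 0xF1, C4 = 0x6B

CTR encryption: S_i = E(K, T_i) where T_i is the counter for block i; C_i = P_i ⊕ S_i.
C1: T = 0x26, S = E(K, T) = 0x31; 0x20 ⊕ 0x31 = 0x11.
C2: T = 0x27, S = E(K, T) = 0x30; 0x76 ⊕ 0x30 = 0x46.
C3: T = 0x28, S = E(K, T) = 0x23; 0xD2 ⊕ 0x23 = 0xF1.
C4: T = 0x29, S = E(K, T) = 0x22; 0x49 ⊕ 0x22 = 0x6B.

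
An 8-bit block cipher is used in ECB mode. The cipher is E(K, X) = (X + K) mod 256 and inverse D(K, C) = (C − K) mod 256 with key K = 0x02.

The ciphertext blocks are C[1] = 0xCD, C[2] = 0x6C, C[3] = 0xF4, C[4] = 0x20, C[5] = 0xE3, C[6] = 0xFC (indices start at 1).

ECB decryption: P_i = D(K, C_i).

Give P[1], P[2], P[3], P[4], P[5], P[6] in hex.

P[1] = 0xCB, P[2] = 0x6A, P[3] = 0xF2, P[4] = 0x1E, P[5] = 0xE1, P[6] = 0xFA

P[1]: D(K, 0xCD) = 0xCB.
P[2]: D(K, 0x6C) = 0x6A.
P[3]: D(K, 0xF4) = 0xF2.
P[4]: D(K, 0x20) = 0x1E.
P[5]: D(K, 0xE3) = 0xE1.
P[6]: D(K, 0xFC) = 0xFA.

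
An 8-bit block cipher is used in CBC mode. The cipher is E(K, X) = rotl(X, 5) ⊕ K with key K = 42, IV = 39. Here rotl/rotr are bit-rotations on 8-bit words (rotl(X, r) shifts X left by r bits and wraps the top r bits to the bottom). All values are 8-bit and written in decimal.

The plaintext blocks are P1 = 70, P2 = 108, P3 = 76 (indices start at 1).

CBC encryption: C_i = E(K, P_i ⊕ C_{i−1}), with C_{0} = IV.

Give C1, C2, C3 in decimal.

C1 = 6, C2 = 103, C3 = 79

C1: P1 ⊕ 39 = 97; E(K, 97) = 6.
C2: P2 ⊕ 6 = 106; E(K, 106) = 103.
C3: P3 ⊕ 103 = 43; E(K, 43) = 79.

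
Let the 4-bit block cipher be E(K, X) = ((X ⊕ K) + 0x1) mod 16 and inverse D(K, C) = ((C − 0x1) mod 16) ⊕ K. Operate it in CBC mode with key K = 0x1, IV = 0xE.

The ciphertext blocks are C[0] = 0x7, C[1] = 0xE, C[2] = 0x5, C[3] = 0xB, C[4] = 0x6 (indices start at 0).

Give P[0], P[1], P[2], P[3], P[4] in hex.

P[0] = 0x9, P[1] = 0xB, P[2] = 0xB, P[3] = 0xE, P[4] = 0xF

CBC decryption: P_i = D(K, C_i) ⊕ C_{i−1}, with C_{−1} = IV.
P[0]: D(K, 0x7) = 0x7; 0x7 ⊕ 0xE = 0x9.
P[1]: D(K, 0xE) = 0xC; 0xC ⊕ 0x7 = 0xB.
P[2]: D(K, 0x5) = 0x5; 0x5 ⊕ 0xE = 0xB.
P[3]: D(K, 0xB) = 0xB; 0xB ⊕ 0x5 = 0xE.
P[4]: D(K, 0x6) = 0x4; 0x4 ⊕ 0xB = 0xF.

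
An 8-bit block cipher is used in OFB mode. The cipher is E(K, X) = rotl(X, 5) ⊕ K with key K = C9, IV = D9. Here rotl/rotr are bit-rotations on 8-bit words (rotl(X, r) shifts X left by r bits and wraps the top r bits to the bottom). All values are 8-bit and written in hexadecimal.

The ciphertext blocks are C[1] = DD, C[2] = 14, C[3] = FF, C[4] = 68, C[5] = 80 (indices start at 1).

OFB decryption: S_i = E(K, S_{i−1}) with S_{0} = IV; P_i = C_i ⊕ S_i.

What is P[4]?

P[1]: S = E(K, D9) = F2; DD ⊕ F2 = 2F.
P[2]: S = E(K, F2) = 97; 14 ⊕ 97 = 83.
P[3]: S = E(K, 97) = 3B; FF ⊕ 3B = C4.
P[4]: S = E(K, 3B) = AE; 68 ⊕ AE = C6.

P[4] = C6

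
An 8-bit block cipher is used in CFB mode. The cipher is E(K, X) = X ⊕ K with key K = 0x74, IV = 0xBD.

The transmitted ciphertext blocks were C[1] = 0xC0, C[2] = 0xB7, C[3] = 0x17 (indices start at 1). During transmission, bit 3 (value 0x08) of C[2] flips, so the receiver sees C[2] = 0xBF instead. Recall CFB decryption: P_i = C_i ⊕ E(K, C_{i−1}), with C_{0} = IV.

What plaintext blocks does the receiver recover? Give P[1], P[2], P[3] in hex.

Only C[2] changed, to 0xBF. In CFB, a change in C_i flips the same bit in P_i and garbles P_{i+1}. Decrypting the received ciphertext:
P[1]: E(K, 0xBD) = 0xC9; 0xC0 ⊕ 0xC9 = 0x09.
P[2]: E(K, 0xC0) = 0xB4; 0xBF ⊕ 0xB4 = 0x0B.
P[3]: E(K, 0xBF) = 0xCB; 0x17 ⊕ 0xCB = 0xDC.
Blocks that differ from the original plaintext: P[2], P[3].

P[1] = 0x09, P[2] = 0x0B, P[3] = 0xDC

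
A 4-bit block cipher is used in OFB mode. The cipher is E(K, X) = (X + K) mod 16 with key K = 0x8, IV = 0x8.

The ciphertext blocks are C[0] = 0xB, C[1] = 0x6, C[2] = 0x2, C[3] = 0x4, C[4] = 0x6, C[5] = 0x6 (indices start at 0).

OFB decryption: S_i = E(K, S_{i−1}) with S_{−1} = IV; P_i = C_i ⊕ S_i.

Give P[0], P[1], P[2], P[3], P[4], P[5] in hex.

P[0]: S = E(K, 0x8) = 0x0; 0xB ⊕ 0x0 = 0xB.
P[1]: S = E(K, 0x0) = 0x8; 0x6 ⊕ 0x8 = 0xE.
P[2]: S = E(K, 0x8) = 0x0; 0x2 ⊕ 0x0 = 0x2.
P[3]: S = E(K, 0x0) = 0x8; 0x4 ⊕ 0x8 = 0xC.
P[4]: S = E(K, 0x8) = 0x0; 0x6 ⊕ 0x0 = 0x6.
P[5]: S = E(K, 0x0) = 0x8; 0x6 ⊕ 0x8 = 0xE.

P[0] = 0xB, P[1] = 0xE, P[2] = 0x2, P[3] = 0xC, P[4] = 0x6, P[5] = 0xE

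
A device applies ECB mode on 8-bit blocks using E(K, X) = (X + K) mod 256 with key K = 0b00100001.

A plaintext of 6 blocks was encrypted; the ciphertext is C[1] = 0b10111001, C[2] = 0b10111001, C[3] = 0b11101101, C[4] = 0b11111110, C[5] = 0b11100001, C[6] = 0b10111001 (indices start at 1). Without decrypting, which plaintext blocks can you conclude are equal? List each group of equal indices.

P[1] = P[2] = P[6]

ECB encrypts each block independently with the same key, so equal ciphertext blocks imply equal plaintext blocks.
C[1] = C[2] = C[6] = 0b10111001, so P[1] = P[2] = P[6].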